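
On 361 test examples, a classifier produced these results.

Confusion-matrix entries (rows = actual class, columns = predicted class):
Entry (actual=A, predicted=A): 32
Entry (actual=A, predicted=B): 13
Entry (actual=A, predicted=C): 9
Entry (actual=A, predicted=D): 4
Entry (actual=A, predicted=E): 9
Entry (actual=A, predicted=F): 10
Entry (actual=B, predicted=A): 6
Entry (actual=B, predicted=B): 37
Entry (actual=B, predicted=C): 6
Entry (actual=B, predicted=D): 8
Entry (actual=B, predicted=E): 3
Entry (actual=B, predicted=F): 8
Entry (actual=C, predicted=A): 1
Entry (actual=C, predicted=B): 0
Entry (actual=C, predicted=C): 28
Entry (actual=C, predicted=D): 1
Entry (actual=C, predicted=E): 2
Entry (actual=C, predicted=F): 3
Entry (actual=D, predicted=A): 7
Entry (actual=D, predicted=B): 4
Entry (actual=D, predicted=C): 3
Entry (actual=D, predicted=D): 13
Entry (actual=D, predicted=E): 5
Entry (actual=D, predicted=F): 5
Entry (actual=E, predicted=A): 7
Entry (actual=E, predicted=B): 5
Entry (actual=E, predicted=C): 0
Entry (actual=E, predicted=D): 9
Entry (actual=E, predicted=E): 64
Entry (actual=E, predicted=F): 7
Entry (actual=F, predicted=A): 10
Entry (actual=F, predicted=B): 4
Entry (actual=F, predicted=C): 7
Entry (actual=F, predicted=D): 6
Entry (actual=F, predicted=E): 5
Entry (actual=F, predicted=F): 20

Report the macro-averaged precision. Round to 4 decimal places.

0.5075

Per-class precision (TP/(TP+FP)):
  A: TP=32, FP=6+1+7+7+10=31 → 32/63 = 0.50794
  B: TP=37, FP=13+0+4+5+4=26 → 37/63 = 0.58730
  C: TP=28, FP=9+6+3+0+7=25 → 28/53 = 0.52830
  D: TP=13, FP=4+8+1+9+6=28 → 13/41 = 0.31707
  E: TP=64, FP=9+3+2+5+5=24 → 64/88 = 0.72727
  F: TP=20, FP=10+8+3+5+7=33 → 20/53 = 0.37736
Macro-precision = mean = (0.50794 + 0.58730 + 0.52830 + 0.31707 + 0.72727 + 0.37736) / 6 = 0.5075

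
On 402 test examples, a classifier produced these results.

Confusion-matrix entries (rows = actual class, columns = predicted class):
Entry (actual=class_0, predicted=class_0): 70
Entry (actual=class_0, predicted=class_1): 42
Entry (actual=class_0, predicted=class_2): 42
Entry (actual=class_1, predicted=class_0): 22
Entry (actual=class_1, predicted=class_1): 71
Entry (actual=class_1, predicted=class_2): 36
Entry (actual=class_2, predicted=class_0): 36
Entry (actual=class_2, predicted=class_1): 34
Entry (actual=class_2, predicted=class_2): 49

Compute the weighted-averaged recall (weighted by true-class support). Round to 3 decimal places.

Per-class recall (TP/(TP+FN)):
  class_0: TP=70, FN=42+42=84 → 70/154 = 0.4545
  class_1: TP=71, FN=22+36=58 → 71/129 = 0.5504
  class_2: TP=49, FN=36+34=70 → 49/119 = 0.4118
Weighted-recall = Σ (supportᵢ/N)·recallᵢ with N=402: (154/402)·0.4545 + (129/402)·0.5504 + (119/402)·0.4118 = 0.473

0.473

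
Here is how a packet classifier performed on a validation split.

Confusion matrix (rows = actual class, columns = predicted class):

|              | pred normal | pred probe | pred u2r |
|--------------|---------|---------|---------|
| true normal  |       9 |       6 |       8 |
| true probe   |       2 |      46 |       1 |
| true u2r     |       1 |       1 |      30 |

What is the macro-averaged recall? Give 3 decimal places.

0.756

Per-class recall (TP/(TP+FN)):
  normal: TP=9, FN=6+8=14 → 9/23 = 0.3913
  probe: TP=46, FN=2+1=3 → 46/49 = 0.9388
  u2r: TP=30, FN=1+1=2 → 30/32 = 0.9375
Macro-recall = mean = (0.3913 + 0.9388 + 0.9375) / 3 = 0.756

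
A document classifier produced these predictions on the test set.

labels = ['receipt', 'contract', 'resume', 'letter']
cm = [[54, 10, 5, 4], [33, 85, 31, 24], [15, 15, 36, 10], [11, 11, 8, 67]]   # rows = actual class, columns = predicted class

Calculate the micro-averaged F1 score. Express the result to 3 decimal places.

Micro-averaging pools counts across classes: ΣTP=242, ΣFP=177, ΣFN=177.
Micro-F1 score = 2·TP/(2·TP+FP+FN) on pooled counts = 0.578 (equals overall accuracy in single-label multiclass).

0.578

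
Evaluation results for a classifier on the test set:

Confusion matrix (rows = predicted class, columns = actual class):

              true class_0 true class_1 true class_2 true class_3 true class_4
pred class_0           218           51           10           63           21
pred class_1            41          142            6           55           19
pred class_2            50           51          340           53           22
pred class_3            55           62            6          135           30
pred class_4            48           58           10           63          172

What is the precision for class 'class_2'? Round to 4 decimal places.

Take TP from the diagonal, FP from the rest of the 'class_2' prediction marginal, FN from the rest of the 'class_2' actual marginal.
precision = TP/(TP+FP).
class_2: TP=340, FP=50+51+53+22=176 → 340/516 = 0.65891

0.6589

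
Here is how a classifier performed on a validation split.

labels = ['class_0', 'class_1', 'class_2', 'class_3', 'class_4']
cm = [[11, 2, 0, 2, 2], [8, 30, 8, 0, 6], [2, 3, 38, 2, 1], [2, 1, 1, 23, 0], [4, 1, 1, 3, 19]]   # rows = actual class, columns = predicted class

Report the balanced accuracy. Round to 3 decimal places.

Balanced accuracy = mean of per-class recall.
  class_0: recall = 11/17 = 0.6471
  class_1: recall = 30/52 = 0.5769
  class_2: recall = 38/46 = 0.8261
  class_3: recall = 23/27 = 0.8519
  class_4: recall = 19/28 = 0.6786
Mean = (0.6471 + 0.5769 + 0.8261 + 0.8519 + 0.6786) / 5 = 0.716

0.716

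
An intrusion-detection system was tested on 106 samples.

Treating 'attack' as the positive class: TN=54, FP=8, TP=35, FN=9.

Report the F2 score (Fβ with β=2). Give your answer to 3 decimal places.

Fβ = (1+β²)·TP / ((1+β²)·TP + β²·FN + FP), with β²=4
= 5·35 / (5·35 + 4·9 + 8) = 0.799

0.799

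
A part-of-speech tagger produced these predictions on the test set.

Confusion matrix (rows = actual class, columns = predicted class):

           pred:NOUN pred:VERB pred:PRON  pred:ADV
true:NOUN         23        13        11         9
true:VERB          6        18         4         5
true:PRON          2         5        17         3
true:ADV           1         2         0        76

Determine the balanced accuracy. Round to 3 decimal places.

0.637

Balanced accuracy = mean of per-class recall.
  NOUN: recall = 23/56 = 0.4107
  VERB: recall = 18/33 = 0.5455
  PRON: recall = 17/27 = 0.6296
  ADV: recall = 76/79 = 0.9620
Mean = (0.4107 + 0.5455 + 0.6296 + 0.9620) / 4 = 0.637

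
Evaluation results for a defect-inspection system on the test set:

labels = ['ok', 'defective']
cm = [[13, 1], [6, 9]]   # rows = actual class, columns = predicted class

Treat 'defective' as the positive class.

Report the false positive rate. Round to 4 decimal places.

0.0714

FPR = FP/(FP+TN) = 1/(1+13) = 0.0714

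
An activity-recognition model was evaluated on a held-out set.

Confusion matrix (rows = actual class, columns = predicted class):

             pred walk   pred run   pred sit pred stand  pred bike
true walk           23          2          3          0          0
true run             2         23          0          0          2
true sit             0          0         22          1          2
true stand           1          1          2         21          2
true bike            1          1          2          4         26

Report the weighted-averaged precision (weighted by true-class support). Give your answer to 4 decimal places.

0.8174

Per-class precision (TP/(TP+FP)):
  walk: TP=23, FP=2+0+1+1=4 → 23/27 = 0.85185
  run: TP=23, FP=2+0+1+1=4 → 23/27 = 0.85185
  sit: TP=22, FP=3+0+2+2=7 → 22/29 = 0.75862
  stand: TP=21, FP=0+0+1+4=5 → 21/26 = 0.80769
  bike: TP=26, FP=0+2+2+2=6 → 26/32 = 0.81250
Weighted-precision = Σ (supportᵢ/N)·precisionᵢ with N=141: (28/141)·0.85185 + (27/141)·0.85185 + (25/141)·0.75862 + (27/141)·0.80769 + (34/141)·0.81250 = 0.8174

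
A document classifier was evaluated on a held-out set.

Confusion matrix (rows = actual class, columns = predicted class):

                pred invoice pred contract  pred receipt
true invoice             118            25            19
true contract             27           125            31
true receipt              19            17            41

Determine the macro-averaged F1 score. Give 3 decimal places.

0.642

Per-class F1 score (2·TP/(2·TP+FP+FN)):
  invoice: TP=118, FP=27+19=46, FN=25+19=44 → 236/326 = 0.7239
  contract: TP=125, FP=25+17=42, FN=27+31=58 → 250/350 = 0.7143
  receipt: TP=41, FP=19+31=50, FN=19+17=36 → 82/168 = 0.4881
Macro-F1 score = mean = (0.7239 + 0.7143 + 0.4881) / 3 = 0.642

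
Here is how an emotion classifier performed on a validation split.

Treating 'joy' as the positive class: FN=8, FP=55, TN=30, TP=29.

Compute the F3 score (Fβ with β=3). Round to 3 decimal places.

Fβ = (1+β²)·TP / ((1+β²)·TP + β²·FN + FP), with β²=9
= 10·29 / (10·29 + 9·8 + 55) = 0.695

0.695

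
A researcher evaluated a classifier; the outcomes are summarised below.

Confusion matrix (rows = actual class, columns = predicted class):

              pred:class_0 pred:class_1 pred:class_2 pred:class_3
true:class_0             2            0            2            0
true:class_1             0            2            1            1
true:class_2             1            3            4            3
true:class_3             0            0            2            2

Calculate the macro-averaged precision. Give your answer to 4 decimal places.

0.4611

Per-class precision (TP/(TP+FP)):
  class_0: TP=2, FP=0+1+0=1 → 2/3 = 0.66667
  class_1: TP=2, FP=0+3+0=3 → 2/5 = 0.40000
  class_2: TP=4, FP=2+1+2=5 → 4/9 = 0.44444
  class_3: TP=2, FP=0+1+3=4 → 2/6 = 0.33333
Macro-precision = mean = (0.66667 + 0.40000 + 0.44444 + 0.33333) / 4 = 0.4611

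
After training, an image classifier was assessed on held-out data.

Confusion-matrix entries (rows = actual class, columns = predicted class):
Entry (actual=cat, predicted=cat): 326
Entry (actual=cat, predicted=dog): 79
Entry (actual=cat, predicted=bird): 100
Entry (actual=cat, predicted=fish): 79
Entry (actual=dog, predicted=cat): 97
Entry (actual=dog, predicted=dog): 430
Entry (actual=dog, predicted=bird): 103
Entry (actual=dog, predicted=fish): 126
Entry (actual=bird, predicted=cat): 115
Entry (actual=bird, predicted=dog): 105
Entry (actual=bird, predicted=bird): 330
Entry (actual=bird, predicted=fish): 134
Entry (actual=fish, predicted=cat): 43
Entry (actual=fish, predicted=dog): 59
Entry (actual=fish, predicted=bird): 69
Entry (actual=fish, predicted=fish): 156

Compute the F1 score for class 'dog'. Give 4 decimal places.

0.6018

Treat 'dog' as positive and all other classes as negative.
F1 score = 2·TP/(2·TP+FP+FN).
dog: TP=430, FP=79+105+59=243, FN=97+103+126=326 → 860/1429 = 0.60182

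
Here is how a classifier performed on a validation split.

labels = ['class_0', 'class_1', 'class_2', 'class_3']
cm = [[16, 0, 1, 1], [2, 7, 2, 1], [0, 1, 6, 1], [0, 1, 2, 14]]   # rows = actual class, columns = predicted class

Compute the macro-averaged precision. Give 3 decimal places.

0.759

Per-class precision (TP/(TP+FP)):
  class_0: TP=16, FP=2+0+0=2 → 16/18 = 0.8889
  class_1: TP=7, FP=0+1+1=2 → 7/9 = 0.7778
  class_2: TP=6, FP=1+2+2=5 → 6/11 = 0.5455
  class_3: TP=14, FP=1+1+1=3 → 14/17 = 0.8235
Macro-precision = mean = (0.8889 + 0.7778 + 0.5455 + 0.8235) / 4 = 0.759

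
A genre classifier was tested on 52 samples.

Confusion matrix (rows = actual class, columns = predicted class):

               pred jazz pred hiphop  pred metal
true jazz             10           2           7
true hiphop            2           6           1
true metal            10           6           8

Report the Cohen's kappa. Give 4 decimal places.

0.1802

Observed agreement pₒ = trace/N = 24/52 = 0.46154
Expected agreement pₑ = Σ (rowᵢ·colᵢ)/N² = (19·22 + 9·14 + 24·16)/52² = 0.34320
κ = (pₒ − pₑ)/(1 − pₑ) = (0.46154 − 0.34320)/(1 − 0.34320) = 0.1802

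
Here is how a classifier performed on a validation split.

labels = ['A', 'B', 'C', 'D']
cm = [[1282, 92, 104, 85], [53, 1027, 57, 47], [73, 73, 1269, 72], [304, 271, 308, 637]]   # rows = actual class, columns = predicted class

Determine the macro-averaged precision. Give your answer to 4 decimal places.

0.7346

Per-class precision (TP/(TP+FP)):
  A: TP=1282, FP=53+73+304=430 → 1282/1712 = 0.74883
  B: TP=1027, FP=92+73+271=436 → 1027/1463 = 0.70198
  C: TP=1269, FP=104+57+308=469 → 1269/1738 = 0.73015
  D: TP=637, FP=85+47+72=204 → 637/841 = 0.75743
Macro-precision = mean = (0.74883 + 0.70198 + 0.73015 + 0.75743) / 4 = 0.7346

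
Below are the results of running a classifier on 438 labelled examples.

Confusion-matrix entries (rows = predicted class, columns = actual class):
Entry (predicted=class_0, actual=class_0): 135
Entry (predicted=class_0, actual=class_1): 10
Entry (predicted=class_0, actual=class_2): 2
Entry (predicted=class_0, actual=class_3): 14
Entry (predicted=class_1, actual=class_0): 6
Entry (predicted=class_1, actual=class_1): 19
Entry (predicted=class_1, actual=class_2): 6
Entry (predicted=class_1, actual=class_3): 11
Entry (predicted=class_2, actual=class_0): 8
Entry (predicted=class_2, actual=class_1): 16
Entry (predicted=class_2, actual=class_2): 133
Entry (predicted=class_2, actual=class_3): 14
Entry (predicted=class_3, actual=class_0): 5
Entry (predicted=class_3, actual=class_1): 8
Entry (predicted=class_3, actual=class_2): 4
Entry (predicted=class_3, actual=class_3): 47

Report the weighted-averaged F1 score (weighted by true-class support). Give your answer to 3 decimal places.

0.751

Per-class F1 score (2·TP/(2·TP+FP+FN)):
  class_0: TP=135, FP=10+2+14=26, FN=6+8+5=19 → 270/315 = 0.8571
  class_1: TP=19, FP=6+6+11=23, FN=10+16+8=34 → 38/95 = 0.4000
  class_2: TP=133, FP=8+16+14=38, FN=2+6+4=12 → 266/316 = 0.8418
  class_3: TP=47, FP=5+8+4=17, FN=14+11+14=39 → 94/150 = 0.6267
Weighted-F1 score = Σ (supportᵢ/N)·F1 scoreᵢ with N=438: (154/438)·0.8571 + (53/438)·0.4000 + (145/438)·0.8418 + (86/438)·0.6267 = 0.751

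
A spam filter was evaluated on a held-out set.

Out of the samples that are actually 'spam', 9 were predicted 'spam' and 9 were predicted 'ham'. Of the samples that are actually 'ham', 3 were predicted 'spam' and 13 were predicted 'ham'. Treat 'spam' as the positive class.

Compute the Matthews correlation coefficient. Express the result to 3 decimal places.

MCC = (TP·TN − FP·FN) / √((TP+FP)(TP+FN)(TN+FP)(TN+FN))
Numerator = 9·13 − 3·9 = 90
Denominator = √(12·18·16·22) = √76032 = 275.7390
MCC = 90 / 275.7390 = 0.326

0.326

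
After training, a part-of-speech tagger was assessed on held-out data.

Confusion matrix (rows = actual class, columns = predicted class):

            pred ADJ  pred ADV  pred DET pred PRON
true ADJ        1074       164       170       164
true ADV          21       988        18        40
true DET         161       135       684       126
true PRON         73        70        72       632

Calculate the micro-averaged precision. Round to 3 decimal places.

0.736

Micro-averaging pools counts across classes: ΣTP=3378, ΣFP=1214, ΣFN=1214.
Micro-precision = TP/(TP+FP) on pooled counts = 0.736 (equals overall accuracy in single-label multiclass).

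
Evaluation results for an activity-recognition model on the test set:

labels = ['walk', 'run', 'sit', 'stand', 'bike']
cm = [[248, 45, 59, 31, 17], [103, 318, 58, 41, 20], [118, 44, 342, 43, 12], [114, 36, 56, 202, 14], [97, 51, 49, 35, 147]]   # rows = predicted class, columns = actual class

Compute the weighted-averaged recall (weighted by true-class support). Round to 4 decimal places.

0.5465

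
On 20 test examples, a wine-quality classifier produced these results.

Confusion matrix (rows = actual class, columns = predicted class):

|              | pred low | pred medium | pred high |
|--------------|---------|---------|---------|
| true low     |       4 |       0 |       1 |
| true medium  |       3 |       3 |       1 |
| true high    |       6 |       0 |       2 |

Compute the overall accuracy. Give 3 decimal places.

0.450

Accuracy = trace / total = (4+3+2=9) / 20 = 9/20 = 0.450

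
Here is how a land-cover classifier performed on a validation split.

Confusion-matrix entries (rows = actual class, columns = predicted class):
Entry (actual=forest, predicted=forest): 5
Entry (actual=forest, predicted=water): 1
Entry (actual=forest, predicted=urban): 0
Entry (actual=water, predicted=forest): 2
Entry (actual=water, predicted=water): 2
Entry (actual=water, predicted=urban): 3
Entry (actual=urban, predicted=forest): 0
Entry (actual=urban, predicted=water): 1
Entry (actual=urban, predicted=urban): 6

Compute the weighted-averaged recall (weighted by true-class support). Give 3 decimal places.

0.650

Per-class recall (TP/(TP+FN)):
  forest: TP=5, FN=1+0=1 → 5/6 = 0.8333
  water: TP=2, FN=2+3=5 → 2/7 = 0.2857
  urban: TP=6, FN=0+1=1 → 6/7 = 0.8571
Weighted-recall = Σ (supportᵢ/N)·recallᵢ with N=20: (6/20)·0.8333 + (7/20)·0.2857 + (7/20)·0.8571 = 0.650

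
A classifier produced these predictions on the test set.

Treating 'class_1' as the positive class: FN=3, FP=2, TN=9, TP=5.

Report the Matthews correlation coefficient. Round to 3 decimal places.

0.454

MCC = (TP·TN − FP·FN) / √((TP+FP)(TP+FN)(TN+FP)(TN+FN))
Numerator = 5·9 − 2·3 = 39
Denominator = √(7·8·11·12) = √7392 = 85.9767
MCC = 39 / 85.9767 = 0.454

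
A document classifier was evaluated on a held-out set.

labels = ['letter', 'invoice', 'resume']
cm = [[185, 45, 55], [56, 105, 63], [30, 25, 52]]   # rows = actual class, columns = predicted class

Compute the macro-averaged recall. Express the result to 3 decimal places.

0.535

Per-class recall (TP/(TP+FN)):
  letter: TP=185, FN=45+55=100 → 185/285 = 0.6491
  invoice: TP=105, FN=56+63=119 → 105/224 = 0.4688
  resume: TP=52, FN=30+25=55 → 52/107 = 0.4860
Macro-recall = mean = (0.6491 + 0.4688 + 0.4860) / 3 = 0.535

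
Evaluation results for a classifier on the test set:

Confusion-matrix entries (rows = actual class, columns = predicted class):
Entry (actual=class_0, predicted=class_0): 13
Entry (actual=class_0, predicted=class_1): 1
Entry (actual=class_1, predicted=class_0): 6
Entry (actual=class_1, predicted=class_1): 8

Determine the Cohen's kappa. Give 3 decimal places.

0.500

Observed agreement pₒ = trace/N = 21/28 = 0.7500
Expected agreement pₑ = Σ (rowᵢ·colᵢ)/N² = (14·19 + 14·9)/28² = 0.5000
κ = (pₒ − pₑ)/(1 − pₑ) = (0.7500 − 0.5000)/(1 − 0.5000) = 0.500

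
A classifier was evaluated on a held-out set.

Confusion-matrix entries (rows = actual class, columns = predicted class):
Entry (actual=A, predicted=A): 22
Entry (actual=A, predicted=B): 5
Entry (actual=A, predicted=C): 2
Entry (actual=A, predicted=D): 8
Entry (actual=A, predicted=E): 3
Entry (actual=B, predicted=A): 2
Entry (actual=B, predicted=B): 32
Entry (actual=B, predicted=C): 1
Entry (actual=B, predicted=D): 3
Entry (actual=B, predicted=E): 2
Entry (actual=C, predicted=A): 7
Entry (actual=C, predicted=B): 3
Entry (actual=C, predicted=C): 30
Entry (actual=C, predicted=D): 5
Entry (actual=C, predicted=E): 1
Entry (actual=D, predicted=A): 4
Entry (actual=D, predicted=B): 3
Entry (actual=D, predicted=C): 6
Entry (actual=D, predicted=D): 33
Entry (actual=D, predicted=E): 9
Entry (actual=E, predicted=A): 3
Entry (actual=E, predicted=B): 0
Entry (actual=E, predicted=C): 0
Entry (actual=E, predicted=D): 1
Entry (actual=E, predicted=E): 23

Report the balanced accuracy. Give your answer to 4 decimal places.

0.6908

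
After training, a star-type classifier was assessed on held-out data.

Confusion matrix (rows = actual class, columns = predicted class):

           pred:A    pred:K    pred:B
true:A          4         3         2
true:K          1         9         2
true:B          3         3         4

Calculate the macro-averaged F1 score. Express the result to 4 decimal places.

0.5272

Per-class F1 score (2·TP/(2·TP+FP+FN)):
  A: TP=4, FP=1+3=4, FN=3+2=5 → 8/17 = 0.47059
  K: TP=9, FP=3+3=6, FN=1+2=3 → 18/27 = 0.66667
  B: TP=4, FP=2+2=4, FN=3+3=6 → 8/18 = 0.44444
Macro-F1 score = mean = (0.47059 + 0.66667 + 0.44444) / 3 = 0.5272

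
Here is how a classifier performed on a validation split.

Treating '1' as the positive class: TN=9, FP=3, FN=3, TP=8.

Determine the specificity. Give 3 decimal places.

0.750

Specificity = TN/(TN+FP) = 9/(9+3) = 0.750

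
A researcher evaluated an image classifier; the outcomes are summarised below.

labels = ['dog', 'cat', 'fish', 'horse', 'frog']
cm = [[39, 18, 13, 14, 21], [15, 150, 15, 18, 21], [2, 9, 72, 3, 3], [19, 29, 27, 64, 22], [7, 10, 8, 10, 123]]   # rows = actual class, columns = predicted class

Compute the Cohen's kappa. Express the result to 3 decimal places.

Observed agreement pₒ = trace/N = 448/732 = 0.6120
Expected agreement pₑ = Σ (rowᵢ·colᵢ)/N² = (105·82 + 219·216 + 89·135 + 161·109 + 158·190)/732² = 0.2156
κ = (pₒ − pₑ)/(1 − pₑ) = (0.6120 − 0.2156)/(1 − 0.2156) = 0.505

0.505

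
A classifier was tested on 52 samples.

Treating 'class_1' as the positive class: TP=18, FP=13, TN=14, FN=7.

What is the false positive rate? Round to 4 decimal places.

0.4815

FPR = FP/(FP+TN) = 13/(13+14) = 0.4815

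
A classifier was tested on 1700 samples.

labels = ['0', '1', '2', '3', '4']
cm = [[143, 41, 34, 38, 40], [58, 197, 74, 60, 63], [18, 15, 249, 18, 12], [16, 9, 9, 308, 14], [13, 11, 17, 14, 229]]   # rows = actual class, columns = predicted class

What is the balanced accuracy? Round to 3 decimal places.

Balanced accuracy = mean of per-class recall.
  0: recall = 143/296 = 0.4831
  1: recall = 197/452 = 0.4358
  2: recall = 249/312 = 0.7981
  3: recall = 308/356 = 0.8652
  4: recall = 229/284 = 0.8063
Mean = (0.4831 + 0.4358 + 0.7981 + 0.8652 + 0.8063) / 5 = 0.678

0.678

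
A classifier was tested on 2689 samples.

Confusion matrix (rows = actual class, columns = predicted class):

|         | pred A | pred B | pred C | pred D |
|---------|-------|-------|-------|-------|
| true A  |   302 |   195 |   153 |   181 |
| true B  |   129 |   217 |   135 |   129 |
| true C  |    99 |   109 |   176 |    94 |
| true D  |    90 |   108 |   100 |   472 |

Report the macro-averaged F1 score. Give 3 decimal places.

0.419

Per-class F1 score (2·TP/(2·TP+FP+FN)):
  A: TP=302, FP=129+99+90=318, FN=195+153+181=529 → 604/1451 = 0.4163
  B: TP=217, FP=195+109+108=412, FN=129+135+129=393 → 434/1239 = 0.3503
  C: TP=176, FP=153+135+100=388, FN=99+109+94=302 → 352/1042 = 0.3378
  D: TP=472, FP=181+129+94=404, FN=90+108+100=298 → 944/1646 = 0.5735
Macro-F1 score = mean = (0.4163 + 0.3503 + 0.3378 + 0.5735) / 4 = 0.419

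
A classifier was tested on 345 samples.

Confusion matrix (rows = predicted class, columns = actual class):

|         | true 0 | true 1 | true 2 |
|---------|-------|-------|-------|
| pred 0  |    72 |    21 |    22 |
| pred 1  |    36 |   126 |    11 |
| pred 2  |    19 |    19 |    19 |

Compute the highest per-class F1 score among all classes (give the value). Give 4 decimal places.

Per-class F1 score (2·TP/(2·TP+FP+FN)):
  0: TP=72, FP=21+22=43, FN=36+19=55 → 144/242 = 0.59504
  1: TP=126, FP=36+11=47, FN=21+19=40 → 252/339 = 0.74336
  2: TP=19, FP=19+19=38, FN=22+11=33 → 38/109 = 0.34862
Highest is class '1' with F1 score = 0.7434.

0.7434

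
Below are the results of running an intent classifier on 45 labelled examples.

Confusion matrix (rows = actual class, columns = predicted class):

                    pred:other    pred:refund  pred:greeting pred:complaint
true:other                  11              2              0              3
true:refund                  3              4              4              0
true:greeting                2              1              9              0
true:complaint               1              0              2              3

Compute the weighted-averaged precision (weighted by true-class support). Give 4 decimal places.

Per-class precision (TP/(TP+FP)):
  other: TP=11, FP=3+2+1=6 → 11/17 = 0.64706
  refund: TP=4, FP=2+1+0=3 → 4/7 = 0.57143
  greeting: TP=9, FP=0+4+2=6 → 9/15 = 0.60000
  complaint: TP=3, FP=3+0+0=3 → 3/6 = 0.50000
Weighted-precision = Σ (supportᵢ/N)·precisionᵢ with N=45: (16/45)·0.64706 + (11/45)·0.57143 + (12/45)·0.60000 + (6/45)·0.50000 = 0.5964

0.5964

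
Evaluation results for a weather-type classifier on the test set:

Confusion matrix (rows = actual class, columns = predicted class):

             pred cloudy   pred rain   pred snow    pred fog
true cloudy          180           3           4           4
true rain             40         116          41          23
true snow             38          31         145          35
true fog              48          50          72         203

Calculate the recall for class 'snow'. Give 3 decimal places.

One-vs-rest for 'snow': TP = diagonal; FP = other classes predicted 'snow'; FN = 'snow' predicted as other.
recall = TP/(TP+FN).
snow: TP=145, FN=38+31+35=104 → 145/249 = 0.5823

0.582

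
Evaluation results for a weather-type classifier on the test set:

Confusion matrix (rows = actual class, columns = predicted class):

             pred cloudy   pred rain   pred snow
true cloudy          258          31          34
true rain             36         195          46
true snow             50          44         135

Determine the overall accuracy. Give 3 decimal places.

0.709

Accuracy = trace / total = (258+195+135=588) / 829 = 588/829 = 0.709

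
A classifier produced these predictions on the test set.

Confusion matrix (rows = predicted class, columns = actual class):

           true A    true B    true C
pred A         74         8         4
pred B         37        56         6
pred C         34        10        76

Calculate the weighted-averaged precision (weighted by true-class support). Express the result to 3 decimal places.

0.725

Per-class precision (TP/(TP+FP)):
  A: TP=74, FP=8+4=12 → 74/86 = 0.8605
  B: TP=56, FP=37+6=43 → 56/99 = 0.5657
  C: TP=76, FP=34+10=44 → 76/120 = 0.6333
Weighted-precision = Σ (supportᵢ/N)·precisionᵢ with N=305: (145/305)·0.8605 + (74/305)·0.5657 + (86/305)·0.6333 = 0.725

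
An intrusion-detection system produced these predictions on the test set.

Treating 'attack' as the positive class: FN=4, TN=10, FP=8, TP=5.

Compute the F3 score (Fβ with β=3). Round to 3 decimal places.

0.532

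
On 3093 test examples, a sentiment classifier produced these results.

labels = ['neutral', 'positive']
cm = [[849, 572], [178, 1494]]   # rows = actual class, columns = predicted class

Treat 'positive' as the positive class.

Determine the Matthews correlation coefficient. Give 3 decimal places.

0.520

MCC = (TP·TN − FP·FN) / √((TP+FP)(TP+FN)(TN+FP)(TN+FN))
Numerator = 1494·849 − 572·178 = 1166590
Denominator = √(2066·1672·1421·1027) = √5041167315184 = 2245254.3988
MCC = 1166590 / 2245254.3988 = 0.520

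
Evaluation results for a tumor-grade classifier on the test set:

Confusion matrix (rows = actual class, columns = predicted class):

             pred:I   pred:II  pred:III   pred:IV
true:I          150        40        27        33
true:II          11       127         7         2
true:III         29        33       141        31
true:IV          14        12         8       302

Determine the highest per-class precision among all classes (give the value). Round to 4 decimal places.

Per-class precision (TP/(TP+FP)):
  I: TP=150, FP=11+29+14=54 → 150/204 = 0.73529
  II: TP=127, FP=40+33+12=85 → 127/212 = 0.59906
  III: TP=141, FP=27+7+8=42 → 141/183 = 0.77049
  IV: TP=302, FP=33+2+31=66 → 302/368 = 0.82065
Highest is class 'IV' with precision = 0.8207.

0.8207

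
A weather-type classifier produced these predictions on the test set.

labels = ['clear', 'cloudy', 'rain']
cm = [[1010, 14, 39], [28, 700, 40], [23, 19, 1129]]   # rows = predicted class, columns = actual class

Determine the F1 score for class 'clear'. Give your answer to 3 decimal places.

0.951

One-vs-rest for 'clear': TP = diagonal; FP = other classes predicted 'clear'; FN = 'clear' predicted as other.
F1 score = 2·TP/(2·TP+FP+FN).
clear: TP=1010, FP=14+39=53, FN=28+23=51 → 2020/2124 = 0.9510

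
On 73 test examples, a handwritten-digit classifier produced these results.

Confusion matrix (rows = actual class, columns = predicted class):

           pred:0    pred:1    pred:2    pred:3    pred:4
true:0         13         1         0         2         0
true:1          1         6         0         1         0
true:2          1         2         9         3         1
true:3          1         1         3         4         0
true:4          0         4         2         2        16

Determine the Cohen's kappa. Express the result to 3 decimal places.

0.568

Observed agreement pₒ = trace/N = 48/73 = 0.6575
Expected agreement pₑ = Σ (rowᵢ·colᵢ)/N² = (16·16 + 8·14 + 16·14 + 9·12 + 24·17)/73² = 0.2079
κ = (pₒ − pₑ)/(1 − pₑ) = (0.6575 − 0.2079)/(1 − 0.2079) = 0.568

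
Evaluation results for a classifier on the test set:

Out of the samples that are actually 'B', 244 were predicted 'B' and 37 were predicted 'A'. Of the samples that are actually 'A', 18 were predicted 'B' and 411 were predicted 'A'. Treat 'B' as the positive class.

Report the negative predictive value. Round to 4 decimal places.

NPV = TN/(TN+FN) = 411/(411+37) = 0.9174

0.9174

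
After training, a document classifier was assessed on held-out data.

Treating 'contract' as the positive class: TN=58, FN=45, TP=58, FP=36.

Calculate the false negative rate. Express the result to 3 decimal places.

0.437

FNR = FN/(FN+TP) = 45/(45+58) = 0.437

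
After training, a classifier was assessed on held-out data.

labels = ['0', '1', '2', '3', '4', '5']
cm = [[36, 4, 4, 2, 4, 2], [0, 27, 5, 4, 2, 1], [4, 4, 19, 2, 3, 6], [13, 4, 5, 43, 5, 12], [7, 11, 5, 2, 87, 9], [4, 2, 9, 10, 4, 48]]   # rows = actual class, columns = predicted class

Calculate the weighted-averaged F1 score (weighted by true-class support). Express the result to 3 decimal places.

0.640

Per-class F1 score (2·TP/(2·TP+FP+FN)):
  0: TP=36, FP=0+4+13+7+4=28, FN=4+4+2+4+2=16 → 72/116 = 0.6207
  1: TP=27, FP=4+4+4+11+2=25, FN=0+5+4+2+1=12 → 54/91 = 0.5934
  2: TP=19, FP=4+5+5+5+9=28, FN=4+4+2+3+6=19 → 38/85 = 0.4471
  3: TP=43, FP=2+4+2+2+10=20, FN=13+4+5+5+12=39 → 86/145 = 0.5931
  4: TP=87, FP=4+2+3+5+4=18, FN=7+11+5+2+9=34 → 174/226 = 0.7699
  5: TP=48, FP=2+1+6+12+9=30, FN=4+2+9+10+4=29 → 96/155 = 0.6194
Weighted-F1 score = Σ (supportᵢ/N)·F1 scoreᵢ with N=409: (52/409)·0.6207 + (39/409)·0.5934 + (38/409)·0.4471 + (82/409)·0.5931 + (121/409)·0.7699 + (77/409)·0.6194 = 0.640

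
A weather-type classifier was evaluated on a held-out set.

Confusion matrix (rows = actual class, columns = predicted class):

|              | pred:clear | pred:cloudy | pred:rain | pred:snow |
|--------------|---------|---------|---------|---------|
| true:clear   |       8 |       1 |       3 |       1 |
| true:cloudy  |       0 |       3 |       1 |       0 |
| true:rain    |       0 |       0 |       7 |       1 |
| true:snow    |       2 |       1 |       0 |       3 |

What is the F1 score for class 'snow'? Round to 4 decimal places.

0.5455

One-vs-rest for 'snow': TP = diagonal; FP = other classes predicted 'snow'; FN = 'snow' predicted as other.
F1 score = 2·TP/(2·TP+FP+FN).
snow: TP=3, FP=1+0+1=2, FN=2+1+0=3 → 6/11 = 0.54545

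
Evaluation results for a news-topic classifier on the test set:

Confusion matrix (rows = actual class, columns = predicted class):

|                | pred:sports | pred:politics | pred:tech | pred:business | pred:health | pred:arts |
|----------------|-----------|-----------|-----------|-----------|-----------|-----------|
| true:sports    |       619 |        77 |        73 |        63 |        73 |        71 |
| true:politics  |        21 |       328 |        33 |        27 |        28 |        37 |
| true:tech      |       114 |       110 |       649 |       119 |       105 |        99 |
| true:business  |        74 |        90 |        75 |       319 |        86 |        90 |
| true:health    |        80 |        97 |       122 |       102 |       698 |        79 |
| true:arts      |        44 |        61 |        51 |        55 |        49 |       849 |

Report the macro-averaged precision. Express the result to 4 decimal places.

0.5930

Per-class precision (TP/(TP+FP)):
  sports: TP=619, FP=21+114+74+80+44=333 → 619/952 = 0.65021
  politics: TP=328, FP=77+110+90+97+61=435 → 328/763 = 0.42988
  tech: TP=649, FP=73+33+75+122+51=354 → 649/1003 = 0.64706
  business: TP=319, FP=63+27+119+102+55=366 → 319/685 = 0.46569
  health: TP=698, FP=73+28+105+86+49=341 → 698/1039 = 0.67180
  arts: TP=849, FP=71+37+99+90+79=376 → 849/1225 = 0.69306
Macro-precision = mean = (0.65021 + 0.42988 + 0.64706 + 0.46569 + 0.67180 + 0.69306) / 6 = 0.5930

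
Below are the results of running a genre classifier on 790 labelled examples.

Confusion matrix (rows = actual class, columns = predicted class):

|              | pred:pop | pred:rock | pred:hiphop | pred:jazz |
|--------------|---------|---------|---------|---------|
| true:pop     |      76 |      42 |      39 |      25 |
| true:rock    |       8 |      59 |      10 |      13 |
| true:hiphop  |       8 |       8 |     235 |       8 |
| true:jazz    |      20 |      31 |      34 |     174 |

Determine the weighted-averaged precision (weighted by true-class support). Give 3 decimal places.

Per-class precision (TP/(TP+FP)):
  pop: TP=76, FP=8+8+20=36 → 76/112 = 0.6786
  rock: TP=59, FP=42+8+31=81 → 59/140 = 0.4214
  hiphop: TP=235, FP=39+10+34=83 → 235/318 = 0.7390
  jazz: TP=174, FP=25+13+8=46 → 174/220 = 0.7909
Weighted-precision = Σ (supportᵢ/N)·precisionᵢ with N=790: (182/790)·0.6786 + (90/790)·0.4214 + (259/790)·0.7390 + (259/790)·0.7909 = 0.706

0.706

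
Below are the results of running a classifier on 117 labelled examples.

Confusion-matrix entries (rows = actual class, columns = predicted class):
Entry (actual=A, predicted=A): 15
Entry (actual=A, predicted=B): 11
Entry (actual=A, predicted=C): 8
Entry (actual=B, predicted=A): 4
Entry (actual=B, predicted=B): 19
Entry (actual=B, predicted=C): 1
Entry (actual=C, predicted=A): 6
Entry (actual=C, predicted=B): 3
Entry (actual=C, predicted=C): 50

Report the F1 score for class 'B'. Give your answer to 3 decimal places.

0.667

Treat 'B' as positive and all other classes as negative.
F1 score = 2·TP/(2·TP+FP+FN).
B: TP=19, FP=11+3=14, FN=4+1=5 → 38/57 = 0.6667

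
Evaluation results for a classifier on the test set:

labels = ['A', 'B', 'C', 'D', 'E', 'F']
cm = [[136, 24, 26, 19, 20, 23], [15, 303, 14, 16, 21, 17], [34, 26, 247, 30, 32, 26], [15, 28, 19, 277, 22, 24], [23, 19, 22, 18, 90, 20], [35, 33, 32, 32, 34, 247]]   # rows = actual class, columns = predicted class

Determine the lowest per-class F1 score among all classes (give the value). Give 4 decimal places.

Per-class F1 score (2·TP/(2·TP+FP+FN)):
  A: TP=136, FP=15+34+15+23+35=122, FN=24+26+19+20+23=112 → 272/506 = 0.53755
  B: TP=303, FP=24+26+28+19+33=130, FN=15+14+16+21+17=83 → 606/819 = 0.73993
  C: TP=247, FP=26+14+19+22+32=113, FN=34+26+30+32+26=148 → 494/755 = 0.65430
  D: TP=277, FP=19+16+30+18+32=115, FN=15+28+19+22+24=108 → 554/777 = 0.71300
  E: TP=90, FP=20+21+32+22+34=129, FN=23+19+22+18+20=102 → 180/411 = 0.43796
  F: TP=247, FP=23+17+26+24+20=110, FN=35+33+32+32+34=166 → 494/770 = 0.64156
Lowest is class 'E' with F1 score = 0.4380.

0.4380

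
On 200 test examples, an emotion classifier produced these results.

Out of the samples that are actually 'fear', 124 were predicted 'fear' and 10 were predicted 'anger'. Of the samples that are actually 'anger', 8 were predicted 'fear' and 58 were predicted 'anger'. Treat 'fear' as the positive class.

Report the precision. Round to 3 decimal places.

0.939

Precision = TP/(TP+FP) = 124/(124+8) = 124/132 = 0.939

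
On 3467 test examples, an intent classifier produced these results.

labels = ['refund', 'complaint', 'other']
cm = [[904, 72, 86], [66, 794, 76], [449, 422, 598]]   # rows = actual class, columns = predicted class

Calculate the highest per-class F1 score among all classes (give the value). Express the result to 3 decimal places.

0.729

Per-class F1 score (2·TP/(2·TP+FP+FN)):
  refund: TP=904, FP=66+449=515, FN=72+86=158 → 1808/2481 = 0.7287
  complaint: TP=794, FP=72+422=494, FN=66+76=142 → 1588/2224 = 0.7140
  other: TP=598, FP=86+76=162, FN=449+422=871 → 1196/2229 = 0.5366
Highest is class 'refund' with F1 score = 0.729.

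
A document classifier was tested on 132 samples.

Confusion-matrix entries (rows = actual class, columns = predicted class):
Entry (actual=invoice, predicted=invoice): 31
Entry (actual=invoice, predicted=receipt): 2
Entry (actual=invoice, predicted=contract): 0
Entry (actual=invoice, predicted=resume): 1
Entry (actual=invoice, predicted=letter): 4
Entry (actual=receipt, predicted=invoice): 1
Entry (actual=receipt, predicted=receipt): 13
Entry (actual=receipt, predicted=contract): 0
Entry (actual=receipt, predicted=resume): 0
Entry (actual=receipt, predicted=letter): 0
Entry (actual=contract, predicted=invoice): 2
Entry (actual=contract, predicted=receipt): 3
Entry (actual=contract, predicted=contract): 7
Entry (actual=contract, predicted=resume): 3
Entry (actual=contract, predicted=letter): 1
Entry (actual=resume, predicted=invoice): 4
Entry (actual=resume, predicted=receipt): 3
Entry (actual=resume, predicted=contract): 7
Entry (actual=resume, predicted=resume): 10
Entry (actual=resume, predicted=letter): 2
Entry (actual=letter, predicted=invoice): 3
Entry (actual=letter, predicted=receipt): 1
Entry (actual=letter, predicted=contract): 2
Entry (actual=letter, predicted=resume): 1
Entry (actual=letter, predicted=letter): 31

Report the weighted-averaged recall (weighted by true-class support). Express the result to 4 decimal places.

Per-class recall (TP/(TP+FN)):
  invoice: TP=31, FN=2+0+1+4=7 → 31/38 = 0.81579
  receipt: TP=13, FN=1+0+0+0=1 → 13/14 = 0.92857
  contract: TP=7, FN=2+3+3+1=9 → 7/16 = 0.43750
  resume: TP=10, FN=4+3+7+2=16 → 10/26 = 0.38462
  letter: TP=31, FN=3+1+2+1=7 → 31/38 = 0.81579
Weighted-recall = Σ (supportᵢ/N)·recallᵢ with N=132: (38/132)·0.81579 + (14/132)·0.92857 + (16/132)·0.43750 + (26/132)·0.38462 + (38/132)·0.81579 = 0.6970

0.6970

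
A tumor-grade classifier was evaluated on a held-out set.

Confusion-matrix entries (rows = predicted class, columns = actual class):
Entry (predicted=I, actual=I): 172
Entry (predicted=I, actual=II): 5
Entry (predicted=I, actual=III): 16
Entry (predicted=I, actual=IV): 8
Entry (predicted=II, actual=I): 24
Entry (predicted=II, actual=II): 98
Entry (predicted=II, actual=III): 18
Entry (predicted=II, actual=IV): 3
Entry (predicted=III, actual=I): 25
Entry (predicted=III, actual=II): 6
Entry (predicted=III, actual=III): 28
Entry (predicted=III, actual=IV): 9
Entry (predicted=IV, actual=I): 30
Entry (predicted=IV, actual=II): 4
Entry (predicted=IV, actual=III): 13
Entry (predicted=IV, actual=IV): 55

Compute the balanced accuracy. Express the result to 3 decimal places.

Balanced accuracy = mean of per-class recall.
  I: recall = 172/251 = 0.6853
  II: recall = 98/113 = 0.8673
  III: recall = 28/75 = 0.3733
  IV: recall = 55/75 = 0.7333
Mean = (0.6853 + 0.8673 + 0.3733 + 0.7333) / 4 = 0.665

0.665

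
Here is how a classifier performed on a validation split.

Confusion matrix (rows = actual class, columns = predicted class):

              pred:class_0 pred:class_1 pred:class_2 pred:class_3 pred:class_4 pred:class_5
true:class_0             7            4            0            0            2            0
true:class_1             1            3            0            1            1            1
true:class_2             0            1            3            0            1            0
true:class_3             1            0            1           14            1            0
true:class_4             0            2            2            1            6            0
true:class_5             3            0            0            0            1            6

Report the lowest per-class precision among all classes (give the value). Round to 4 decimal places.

0.3000

Per-class precision (TP/(TP+FP)):
  class_0: TP=7, FP=1+0+1+0+3=5 → 7/12 = 0.58333
  class_1: TP=3, FP=4+1+0+2+0=7 → 3/10 = 0.30000
  class_2: TP=3, FP=0+0+1+2+0=3 → 3/6 = 0.50000
  class_3: TP=14, FP=0+1+0+1+0=2 → 14/16 = 0.87500
  class_4: TP=6, FP=2+1+1+1+1=6 → 6/12 = 0.50000
  class_5: TP=6, FP=0+1+0+0+0=1 → 6/7 = 0.85714
Lowest is class 'class_1' with precision = 0.3000.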